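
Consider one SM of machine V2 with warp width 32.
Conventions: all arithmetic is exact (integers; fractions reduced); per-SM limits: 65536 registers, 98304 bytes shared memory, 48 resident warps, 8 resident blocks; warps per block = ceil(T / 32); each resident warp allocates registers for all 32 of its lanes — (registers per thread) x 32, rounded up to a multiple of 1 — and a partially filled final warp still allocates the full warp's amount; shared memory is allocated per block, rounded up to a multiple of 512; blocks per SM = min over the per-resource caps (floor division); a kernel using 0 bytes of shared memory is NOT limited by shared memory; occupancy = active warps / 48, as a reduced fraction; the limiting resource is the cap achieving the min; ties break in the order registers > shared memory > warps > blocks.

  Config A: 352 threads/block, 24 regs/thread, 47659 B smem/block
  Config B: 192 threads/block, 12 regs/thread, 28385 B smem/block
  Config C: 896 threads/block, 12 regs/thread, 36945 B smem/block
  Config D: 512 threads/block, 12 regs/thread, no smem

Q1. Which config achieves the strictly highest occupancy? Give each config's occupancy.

occupancies: A 11/24, B 3/8, C 7/12, D 1

Answer: D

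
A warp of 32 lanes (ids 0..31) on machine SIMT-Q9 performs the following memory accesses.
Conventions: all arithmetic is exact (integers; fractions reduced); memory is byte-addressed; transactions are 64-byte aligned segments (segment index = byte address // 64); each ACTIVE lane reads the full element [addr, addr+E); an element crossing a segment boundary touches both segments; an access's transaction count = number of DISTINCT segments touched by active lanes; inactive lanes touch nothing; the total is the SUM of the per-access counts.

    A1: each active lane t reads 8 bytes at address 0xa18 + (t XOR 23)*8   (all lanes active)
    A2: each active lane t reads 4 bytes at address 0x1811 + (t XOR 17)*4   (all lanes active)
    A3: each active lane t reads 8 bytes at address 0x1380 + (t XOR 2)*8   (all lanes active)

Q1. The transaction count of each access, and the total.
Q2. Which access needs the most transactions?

A1: 5 transactions
A2: 3 transactions
A3: 4 transactions

Answer: 5,3,4; total 12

Answer: A1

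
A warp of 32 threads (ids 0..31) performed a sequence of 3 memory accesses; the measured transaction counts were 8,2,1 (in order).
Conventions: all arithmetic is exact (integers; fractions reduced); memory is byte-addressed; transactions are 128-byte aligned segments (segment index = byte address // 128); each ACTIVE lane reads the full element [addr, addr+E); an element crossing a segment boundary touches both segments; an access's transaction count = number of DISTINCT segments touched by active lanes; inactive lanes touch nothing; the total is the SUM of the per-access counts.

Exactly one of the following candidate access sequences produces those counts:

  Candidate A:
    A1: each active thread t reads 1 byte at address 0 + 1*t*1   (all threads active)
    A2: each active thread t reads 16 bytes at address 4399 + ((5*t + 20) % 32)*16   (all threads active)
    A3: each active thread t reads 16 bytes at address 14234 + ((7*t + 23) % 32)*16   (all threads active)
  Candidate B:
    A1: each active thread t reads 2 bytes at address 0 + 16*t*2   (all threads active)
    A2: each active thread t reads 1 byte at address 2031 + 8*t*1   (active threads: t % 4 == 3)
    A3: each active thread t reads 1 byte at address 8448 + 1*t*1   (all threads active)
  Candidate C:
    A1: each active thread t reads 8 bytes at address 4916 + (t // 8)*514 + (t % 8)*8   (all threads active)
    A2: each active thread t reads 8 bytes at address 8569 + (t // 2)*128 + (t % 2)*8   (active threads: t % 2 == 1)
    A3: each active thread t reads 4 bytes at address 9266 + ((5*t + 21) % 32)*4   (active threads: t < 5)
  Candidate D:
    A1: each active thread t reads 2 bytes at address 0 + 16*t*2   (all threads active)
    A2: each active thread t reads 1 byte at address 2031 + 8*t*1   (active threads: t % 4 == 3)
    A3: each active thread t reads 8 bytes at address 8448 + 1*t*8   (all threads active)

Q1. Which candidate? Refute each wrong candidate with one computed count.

A: A1 gives 1 transaction, not 8
C: A1 gives 4 transactions, not 8
D: A3 gives 2 transactions, not 1
B: all counts match (8,2,1)

Answer: B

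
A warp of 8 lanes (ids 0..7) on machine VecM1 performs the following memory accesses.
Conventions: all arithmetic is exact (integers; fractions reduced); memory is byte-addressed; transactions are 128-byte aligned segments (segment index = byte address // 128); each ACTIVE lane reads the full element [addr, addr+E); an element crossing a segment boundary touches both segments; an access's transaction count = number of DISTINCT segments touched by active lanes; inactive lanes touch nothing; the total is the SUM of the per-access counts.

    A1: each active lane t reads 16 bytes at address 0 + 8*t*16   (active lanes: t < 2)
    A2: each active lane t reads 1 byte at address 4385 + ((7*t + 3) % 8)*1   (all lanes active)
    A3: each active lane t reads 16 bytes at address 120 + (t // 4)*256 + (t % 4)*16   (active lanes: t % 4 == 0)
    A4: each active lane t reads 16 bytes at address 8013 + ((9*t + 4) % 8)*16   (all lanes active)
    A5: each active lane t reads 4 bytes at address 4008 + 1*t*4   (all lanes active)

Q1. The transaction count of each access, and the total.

A1: 2 transactions
A2: 1 transaction
A3: 4 transactions
A4: 2 transactions
A5: 1 transaction

Answer: 2,1,4,2,1; total 10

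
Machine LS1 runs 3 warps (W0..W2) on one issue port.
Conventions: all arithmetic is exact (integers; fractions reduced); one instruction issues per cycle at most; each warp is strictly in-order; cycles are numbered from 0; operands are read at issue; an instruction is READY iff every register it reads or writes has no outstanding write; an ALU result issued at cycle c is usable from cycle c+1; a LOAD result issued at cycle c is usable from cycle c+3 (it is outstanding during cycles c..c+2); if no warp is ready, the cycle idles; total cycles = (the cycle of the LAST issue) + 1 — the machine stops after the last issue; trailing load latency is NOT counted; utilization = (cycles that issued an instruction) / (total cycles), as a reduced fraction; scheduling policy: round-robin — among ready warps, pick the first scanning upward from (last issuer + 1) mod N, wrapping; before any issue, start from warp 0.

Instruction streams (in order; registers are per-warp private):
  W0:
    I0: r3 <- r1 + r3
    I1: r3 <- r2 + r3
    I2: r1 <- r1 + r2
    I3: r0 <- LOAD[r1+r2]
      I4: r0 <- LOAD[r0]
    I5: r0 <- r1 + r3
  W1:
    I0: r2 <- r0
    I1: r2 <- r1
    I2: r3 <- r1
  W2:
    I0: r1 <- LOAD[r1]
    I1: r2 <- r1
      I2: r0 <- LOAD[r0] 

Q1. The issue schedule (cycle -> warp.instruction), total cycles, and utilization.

cycle 0: W0.I0
cycle 1: W1.I0
cycle 2: W2.I0
cycle 3: W0.I1
cycle 4: W1.I1
cycle 5: W2.I1
cycle 6: W0.I2
cycle 7: W1.I2
cycle 8: W2.I2
cycle 9: W0.I3
cycle 10: idle
cycle 11: idle
cycle 12: W0.I4
cycle 13: idle
cycle 14: idle
cycle 15: W0.I5

Answer: 16 cycles, utilization 3/4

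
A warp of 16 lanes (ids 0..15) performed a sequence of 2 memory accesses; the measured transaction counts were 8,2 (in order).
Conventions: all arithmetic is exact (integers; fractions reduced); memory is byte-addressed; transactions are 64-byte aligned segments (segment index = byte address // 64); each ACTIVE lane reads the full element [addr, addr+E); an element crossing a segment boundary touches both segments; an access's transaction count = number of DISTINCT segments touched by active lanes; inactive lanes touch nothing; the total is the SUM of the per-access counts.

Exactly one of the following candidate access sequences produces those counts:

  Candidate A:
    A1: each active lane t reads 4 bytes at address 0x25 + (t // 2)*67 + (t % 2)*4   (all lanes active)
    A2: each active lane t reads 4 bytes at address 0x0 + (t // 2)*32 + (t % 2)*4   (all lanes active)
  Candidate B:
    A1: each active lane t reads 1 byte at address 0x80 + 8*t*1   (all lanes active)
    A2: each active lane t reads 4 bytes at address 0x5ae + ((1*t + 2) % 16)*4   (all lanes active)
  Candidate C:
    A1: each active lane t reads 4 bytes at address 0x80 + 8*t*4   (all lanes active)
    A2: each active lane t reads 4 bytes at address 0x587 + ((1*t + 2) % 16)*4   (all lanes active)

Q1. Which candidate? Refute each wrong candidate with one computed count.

A: A1 gives 9 transactions, not 8
B: A1 gives 2 transactions, not 8
C: all counts match (8,2)

Answer: C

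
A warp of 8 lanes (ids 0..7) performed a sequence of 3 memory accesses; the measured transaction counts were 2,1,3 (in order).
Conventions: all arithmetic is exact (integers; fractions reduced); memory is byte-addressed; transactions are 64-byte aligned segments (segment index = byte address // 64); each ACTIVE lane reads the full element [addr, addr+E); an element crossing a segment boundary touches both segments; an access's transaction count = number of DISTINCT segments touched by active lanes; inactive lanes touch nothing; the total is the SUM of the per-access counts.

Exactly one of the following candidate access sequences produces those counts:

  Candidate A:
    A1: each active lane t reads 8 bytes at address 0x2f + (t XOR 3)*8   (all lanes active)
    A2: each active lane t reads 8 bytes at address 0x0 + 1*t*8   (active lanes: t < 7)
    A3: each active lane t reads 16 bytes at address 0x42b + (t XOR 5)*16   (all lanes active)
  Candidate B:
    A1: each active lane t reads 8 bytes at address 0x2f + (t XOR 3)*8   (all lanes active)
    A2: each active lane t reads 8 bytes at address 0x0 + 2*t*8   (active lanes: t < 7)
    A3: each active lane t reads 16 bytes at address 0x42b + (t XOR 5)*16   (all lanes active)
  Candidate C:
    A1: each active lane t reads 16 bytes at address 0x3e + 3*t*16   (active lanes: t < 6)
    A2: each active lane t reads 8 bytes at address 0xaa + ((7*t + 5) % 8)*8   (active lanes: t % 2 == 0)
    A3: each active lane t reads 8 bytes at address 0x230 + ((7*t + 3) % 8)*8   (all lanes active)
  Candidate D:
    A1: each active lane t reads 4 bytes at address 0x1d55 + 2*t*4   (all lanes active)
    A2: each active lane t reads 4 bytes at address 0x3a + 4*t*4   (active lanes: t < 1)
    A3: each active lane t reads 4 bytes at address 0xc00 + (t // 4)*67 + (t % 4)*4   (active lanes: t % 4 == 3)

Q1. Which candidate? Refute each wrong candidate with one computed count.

B: A2 gives 2 transactions, not 1
C: A1 gives 5 transactions, not 2
D: A3 gives 2 transactions, not 3
A: all counts match (2,1,3)

Answer: A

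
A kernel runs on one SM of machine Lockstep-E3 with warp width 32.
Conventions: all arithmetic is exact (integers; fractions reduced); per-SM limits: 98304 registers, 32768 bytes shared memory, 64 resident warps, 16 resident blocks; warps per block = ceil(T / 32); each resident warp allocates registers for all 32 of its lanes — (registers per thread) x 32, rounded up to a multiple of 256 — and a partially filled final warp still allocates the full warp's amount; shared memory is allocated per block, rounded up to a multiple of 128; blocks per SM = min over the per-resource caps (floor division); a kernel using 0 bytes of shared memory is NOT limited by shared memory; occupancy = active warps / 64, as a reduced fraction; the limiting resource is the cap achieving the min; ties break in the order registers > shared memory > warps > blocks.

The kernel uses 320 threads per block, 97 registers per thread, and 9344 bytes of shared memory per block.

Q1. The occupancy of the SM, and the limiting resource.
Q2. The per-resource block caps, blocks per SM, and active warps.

Answer: occupancy 5/16, limited by registers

registers: 2 blocks
shared memory: 3 blocks
warps: 6 blocks
blocks: 16 blocks

Answer: 2 blocks, 20 active warps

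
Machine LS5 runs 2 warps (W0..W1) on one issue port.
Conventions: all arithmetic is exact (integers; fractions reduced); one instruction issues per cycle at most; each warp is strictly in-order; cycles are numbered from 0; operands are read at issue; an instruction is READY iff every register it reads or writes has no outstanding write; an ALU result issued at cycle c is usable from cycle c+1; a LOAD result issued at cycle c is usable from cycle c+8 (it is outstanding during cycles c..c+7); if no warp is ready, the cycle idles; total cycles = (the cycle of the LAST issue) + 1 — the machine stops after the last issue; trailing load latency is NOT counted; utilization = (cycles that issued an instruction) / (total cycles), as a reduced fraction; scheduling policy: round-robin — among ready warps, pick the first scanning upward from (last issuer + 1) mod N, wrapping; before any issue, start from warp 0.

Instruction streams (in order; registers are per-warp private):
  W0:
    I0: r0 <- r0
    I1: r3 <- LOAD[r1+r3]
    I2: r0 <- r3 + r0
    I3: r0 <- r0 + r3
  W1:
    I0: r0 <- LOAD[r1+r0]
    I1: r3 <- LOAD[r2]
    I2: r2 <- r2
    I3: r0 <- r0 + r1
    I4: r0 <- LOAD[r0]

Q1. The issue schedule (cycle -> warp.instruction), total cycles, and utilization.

cycle 0: W0.I0
cycle 1: W1.I0
cycle 2: W0.I1
cycle 3: W1.I1
cycle 4: W1.I2
cycle 5: idle
cycle 6: idle
cycle 7: idle
cycle 8: idle
cycle 9: W1.I3
cycle 10: W0.I2
cycle 11: W1.I4
cycle 12: W0.I3

Answer: 13 cycles, utilization 9/13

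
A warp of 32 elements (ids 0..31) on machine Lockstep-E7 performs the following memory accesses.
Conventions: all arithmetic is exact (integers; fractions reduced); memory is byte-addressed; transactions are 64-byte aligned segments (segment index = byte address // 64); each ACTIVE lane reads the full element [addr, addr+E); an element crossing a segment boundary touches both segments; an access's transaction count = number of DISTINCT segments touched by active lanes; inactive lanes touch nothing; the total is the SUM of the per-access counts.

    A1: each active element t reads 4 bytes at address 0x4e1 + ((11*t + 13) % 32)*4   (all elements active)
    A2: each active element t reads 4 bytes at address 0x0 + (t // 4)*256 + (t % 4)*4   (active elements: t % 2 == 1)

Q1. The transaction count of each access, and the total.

A1: 3 transactions
A2: 8 transactions

Answer: 3,8; total 11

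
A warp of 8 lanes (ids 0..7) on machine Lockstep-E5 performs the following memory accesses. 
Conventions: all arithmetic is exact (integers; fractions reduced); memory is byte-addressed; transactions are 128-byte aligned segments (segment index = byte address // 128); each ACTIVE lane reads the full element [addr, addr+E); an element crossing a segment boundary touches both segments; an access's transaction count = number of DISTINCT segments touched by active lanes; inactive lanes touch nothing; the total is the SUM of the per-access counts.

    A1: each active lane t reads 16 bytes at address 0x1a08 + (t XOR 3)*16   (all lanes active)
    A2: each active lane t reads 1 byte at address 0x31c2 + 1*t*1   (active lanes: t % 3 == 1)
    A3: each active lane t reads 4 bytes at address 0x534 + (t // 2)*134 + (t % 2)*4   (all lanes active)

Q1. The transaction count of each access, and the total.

A1: 2 transactions
A2: 1 transaction
A3: 4 transactions

Answer: 2,1,4; total 7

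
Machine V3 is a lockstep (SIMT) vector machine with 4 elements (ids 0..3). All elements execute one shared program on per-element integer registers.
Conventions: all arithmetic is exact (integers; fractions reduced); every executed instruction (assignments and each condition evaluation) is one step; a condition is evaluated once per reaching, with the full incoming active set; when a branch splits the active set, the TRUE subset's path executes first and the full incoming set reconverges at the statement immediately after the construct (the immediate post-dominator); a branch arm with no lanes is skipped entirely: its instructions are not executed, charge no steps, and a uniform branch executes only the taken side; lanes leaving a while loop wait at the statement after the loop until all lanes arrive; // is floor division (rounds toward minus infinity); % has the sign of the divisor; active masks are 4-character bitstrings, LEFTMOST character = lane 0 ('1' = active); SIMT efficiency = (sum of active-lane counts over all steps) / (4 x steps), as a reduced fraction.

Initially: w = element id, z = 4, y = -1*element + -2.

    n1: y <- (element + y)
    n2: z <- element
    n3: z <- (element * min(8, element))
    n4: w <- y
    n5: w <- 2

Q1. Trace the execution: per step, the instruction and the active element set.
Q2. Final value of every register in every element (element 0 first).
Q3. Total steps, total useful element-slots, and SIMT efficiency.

step 0: y <- (element + y)           1111
step 1: z <- element                 1111
step 2: z <- (element * min(8, element)) 1111
step 3: w <- y                       1111
step 4: w <- 2                       1111

Answer: 5 steps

w: 2,2,2,2
z: 0,1,4,9
y: -2,-2,-2,-2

steps = 5; useful = 20; efficiency = 20/20 = 1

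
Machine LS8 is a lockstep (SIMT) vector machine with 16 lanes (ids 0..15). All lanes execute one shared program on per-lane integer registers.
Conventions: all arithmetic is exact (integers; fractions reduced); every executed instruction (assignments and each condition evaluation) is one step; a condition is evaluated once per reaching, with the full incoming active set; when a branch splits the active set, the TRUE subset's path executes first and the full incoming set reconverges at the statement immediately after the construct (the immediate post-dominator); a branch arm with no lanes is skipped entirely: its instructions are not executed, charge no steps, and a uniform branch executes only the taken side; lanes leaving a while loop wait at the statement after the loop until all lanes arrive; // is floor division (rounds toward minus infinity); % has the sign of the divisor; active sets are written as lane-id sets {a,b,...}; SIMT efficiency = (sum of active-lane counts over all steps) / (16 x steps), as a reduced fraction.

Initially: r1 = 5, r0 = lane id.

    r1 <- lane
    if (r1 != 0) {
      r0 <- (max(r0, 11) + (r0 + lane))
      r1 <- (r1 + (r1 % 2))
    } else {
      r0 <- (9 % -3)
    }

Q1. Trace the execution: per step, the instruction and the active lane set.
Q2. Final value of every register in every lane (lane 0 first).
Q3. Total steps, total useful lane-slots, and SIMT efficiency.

step 0: r1 <- lane                   {0,1,2,3,4,5,6,7,8,9,10,11,12,13,14,15}
step 1: eval (r1 != 0)               {0,1,2,3,4,5,6,7,8,9,10,11,12,13,14,15}
step 2: r0 <- (max(r0, 11) + (r0 + lane)) {1,2,3,4,5,6,7,8,9,10,11,12,13,14,15}
step 3: r1 <- (r1 + (r1 % 2))        {1,2,3,4,5,6,7,8,9,10,11,12,13,14,15}
step 4: r0 <- (9 % -3)               {0}

Answer: 5 steps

r1: 0,2,2,4,4,6,6,8,8,10,10,12,12,14,14,16
r0: 0,13,15,17,19,21,23,25,27,29,31,33,36,39,42,45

steps = 5; useful = 63; efficiency = 63/80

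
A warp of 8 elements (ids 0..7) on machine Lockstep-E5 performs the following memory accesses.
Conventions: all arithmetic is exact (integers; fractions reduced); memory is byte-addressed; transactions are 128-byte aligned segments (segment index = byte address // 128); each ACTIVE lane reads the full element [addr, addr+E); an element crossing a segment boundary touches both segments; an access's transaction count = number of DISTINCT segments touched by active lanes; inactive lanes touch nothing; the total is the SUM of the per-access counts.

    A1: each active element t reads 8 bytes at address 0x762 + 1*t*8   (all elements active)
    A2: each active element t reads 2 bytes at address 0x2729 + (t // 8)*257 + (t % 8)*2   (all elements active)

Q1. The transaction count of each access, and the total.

A1: 2 transactions
A2: 1 transaction

Answer: 2,1; total 3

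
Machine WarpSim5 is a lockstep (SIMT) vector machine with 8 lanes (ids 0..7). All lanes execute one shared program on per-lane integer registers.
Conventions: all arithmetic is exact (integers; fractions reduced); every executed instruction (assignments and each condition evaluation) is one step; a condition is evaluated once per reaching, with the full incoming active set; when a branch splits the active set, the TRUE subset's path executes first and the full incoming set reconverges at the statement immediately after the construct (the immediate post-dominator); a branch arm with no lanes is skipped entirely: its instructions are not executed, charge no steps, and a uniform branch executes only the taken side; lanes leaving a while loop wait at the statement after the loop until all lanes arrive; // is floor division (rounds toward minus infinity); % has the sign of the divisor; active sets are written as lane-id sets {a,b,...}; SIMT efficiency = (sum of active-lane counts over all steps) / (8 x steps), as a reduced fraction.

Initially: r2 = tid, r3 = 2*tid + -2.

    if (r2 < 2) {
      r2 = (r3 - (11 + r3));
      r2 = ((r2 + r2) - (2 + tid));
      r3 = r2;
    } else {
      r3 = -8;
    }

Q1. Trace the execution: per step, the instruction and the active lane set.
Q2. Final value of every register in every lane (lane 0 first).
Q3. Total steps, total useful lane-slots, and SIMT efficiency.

step 0: eval (r2 < 2)                {0,1,2,3,4,5,6,7}
step 1: r2 <- (r3 - (11 + r3))       {0,1}
step 2: r2 <- ((r2 + r2) - (2 + tid)) {0,1}
step 3: r3 <- r2                     {0,1}
step 4: r3 <- -8                     {2,3,4,5,6,7}

Answer: 5 steps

r2: -24,-25,2,3,4,5,6,7
r3: -24,-25,-8,-8,-8,-8,-8,-8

steps = 5; useful = 20; efficiency = 20/40 = 1/2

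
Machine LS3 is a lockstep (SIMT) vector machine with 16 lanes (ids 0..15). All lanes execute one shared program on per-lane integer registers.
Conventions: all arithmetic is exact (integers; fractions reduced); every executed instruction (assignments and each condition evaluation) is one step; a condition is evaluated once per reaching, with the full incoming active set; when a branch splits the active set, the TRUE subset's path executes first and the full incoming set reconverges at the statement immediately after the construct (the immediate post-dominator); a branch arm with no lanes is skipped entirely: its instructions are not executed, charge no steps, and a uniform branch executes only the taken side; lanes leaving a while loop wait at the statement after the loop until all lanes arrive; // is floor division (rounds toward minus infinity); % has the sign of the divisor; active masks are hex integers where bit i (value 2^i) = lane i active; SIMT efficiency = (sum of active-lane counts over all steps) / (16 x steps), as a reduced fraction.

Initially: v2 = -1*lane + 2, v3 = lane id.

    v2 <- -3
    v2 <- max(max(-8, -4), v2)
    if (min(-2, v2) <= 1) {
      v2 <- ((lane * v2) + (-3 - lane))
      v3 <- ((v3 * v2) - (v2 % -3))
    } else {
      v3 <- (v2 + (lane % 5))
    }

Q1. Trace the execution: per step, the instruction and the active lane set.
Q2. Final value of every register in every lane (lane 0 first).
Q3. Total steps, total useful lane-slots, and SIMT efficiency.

step 0: v2 <- -3                     0xffff
step 1: v2 <- max(max(-8, -4), v2)   0xffff
step 2: eval (min(-2, v2) <= 1)      0xffff
step 3: v2 <- ((lane * v2) + (-3 - lane)) 0xffff
step 4: v3 <- ((v3 * v2) - (v2 % -3)) 0xffff

Answer: 5 steps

v2: -3,-7,-11,-15,-19,-23,-27,-31,-35,-39,-43,-47,-51,-55,-59,-63
v3: 0,-6,-20,-45,-75,-113,-162,-216,-278,-351,-429,-515,-612,-714,-824,-945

steps = 5; useful = 80; efficiency = 80/80 = 1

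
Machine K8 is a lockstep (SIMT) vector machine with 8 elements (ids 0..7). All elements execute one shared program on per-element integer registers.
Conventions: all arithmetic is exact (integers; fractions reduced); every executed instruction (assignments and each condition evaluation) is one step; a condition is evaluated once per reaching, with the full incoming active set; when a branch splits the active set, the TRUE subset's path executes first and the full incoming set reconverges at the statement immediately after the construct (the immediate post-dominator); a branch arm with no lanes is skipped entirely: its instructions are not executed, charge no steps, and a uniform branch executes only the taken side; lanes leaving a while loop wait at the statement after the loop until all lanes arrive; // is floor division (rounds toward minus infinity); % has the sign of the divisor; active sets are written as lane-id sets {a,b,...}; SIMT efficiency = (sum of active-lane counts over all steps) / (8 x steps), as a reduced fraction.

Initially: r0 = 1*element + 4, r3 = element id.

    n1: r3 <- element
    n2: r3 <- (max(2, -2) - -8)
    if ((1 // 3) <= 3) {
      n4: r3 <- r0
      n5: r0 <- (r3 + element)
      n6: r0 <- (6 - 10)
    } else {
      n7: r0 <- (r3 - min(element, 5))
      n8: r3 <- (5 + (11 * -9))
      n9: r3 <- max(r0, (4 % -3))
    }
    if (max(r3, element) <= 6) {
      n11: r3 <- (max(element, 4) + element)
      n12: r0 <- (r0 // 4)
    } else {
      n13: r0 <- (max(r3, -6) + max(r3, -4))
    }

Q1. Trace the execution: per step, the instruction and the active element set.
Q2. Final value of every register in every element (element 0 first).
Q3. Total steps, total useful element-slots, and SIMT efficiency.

step 0: r3 <- element                {0,1,2,3,4,5,6,7}
step 1: r3 <- (max(2, -2) - -8)      {0,1,2,3,4,5,6,7}
step 2: eval ((1 // 3) <= 3)         {0,1,2,3,4,5,6,7}
step 3: r3 <- r0                     {0,1,2,3,4,5,6,7}
step 4: r0 <- (r3 + element)         {0,1,2,3,4,5,6,7}
step 5: r0 <- (6 - 10)               {0,1,2,3,4,5,6,7}
step 6: eval (max(r3, element) <= 6) {0,1,2,3,4,5,6,7}
step 7: r3 <- (max(element, 4) + element) {0,1,2}
step 8: r0 <- (r0 // 4)              {0,1,2}
step 9: r0 <- (max(r3, -6) + max(r3, -4)) {3,4,5,6,7}

Answer: 10 steps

r0: -1,-1,-1,14,16,18,20,22
r3: 4,5,6,7,8,9,10,11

steps = 10; useful = 67; efficiency = 67/80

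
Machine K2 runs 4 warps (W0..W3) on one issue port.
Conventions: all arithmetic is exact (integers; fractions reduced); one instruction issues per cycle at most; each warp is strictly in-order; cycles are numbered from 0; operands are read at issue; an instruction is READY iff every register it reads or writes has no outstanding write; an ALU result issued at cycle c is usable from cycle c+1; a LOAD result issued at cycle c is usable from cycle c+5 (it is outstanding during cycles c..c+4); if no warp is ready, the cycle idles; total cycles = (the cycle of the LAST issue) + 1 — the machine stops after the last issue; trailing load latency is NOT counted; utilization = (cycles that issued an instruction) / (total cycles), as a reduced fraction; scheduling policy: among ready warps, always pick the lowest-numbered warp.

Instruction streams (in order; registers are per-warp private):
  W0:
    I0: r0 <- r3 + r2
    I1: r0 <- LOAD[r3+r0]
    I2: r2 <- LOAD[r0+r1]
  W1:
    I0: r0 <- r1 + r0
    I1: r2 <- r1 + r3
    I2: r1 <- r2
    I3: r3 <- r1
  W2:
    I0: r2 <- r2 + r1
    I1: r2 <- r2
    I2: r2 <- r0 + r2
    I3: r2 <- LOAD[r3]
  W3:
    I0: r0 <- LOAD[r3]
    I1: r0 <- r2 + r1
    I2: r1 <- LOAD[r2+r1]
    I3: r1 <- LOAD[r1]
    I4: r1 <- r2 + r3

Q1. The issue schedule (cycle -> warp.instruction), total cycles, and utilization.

cycle 0: W0.I0
cycle 1: W0.I1
cycle 2: W1.I0
cycle 3: W1.I1
cycle 4: W1.I2
cycle 5: W1.I3
cycle 6: W0.I2
cycle 7: W2.I0
cycle 8: W2.I1
cycle 9: W2.I2
cycle 10: W2.I3
cycle 11: W3.I0
cycle 12: idle
cycle 13: idle
cycle 14: idle
cycle 15: idle
cycle 16: W3.I1
cycle 17: W3.I2
cycle 18: idle
cycle 19: idle
cycle 20: idle
cycle 21: idle
cycle 22: W3.I3
cycle 23: idle
cycle 24: idle
cycle 25: idle
cycle 26: idle
cycle 27: W3.I4

Answer: 28 cycles, utilization 4/7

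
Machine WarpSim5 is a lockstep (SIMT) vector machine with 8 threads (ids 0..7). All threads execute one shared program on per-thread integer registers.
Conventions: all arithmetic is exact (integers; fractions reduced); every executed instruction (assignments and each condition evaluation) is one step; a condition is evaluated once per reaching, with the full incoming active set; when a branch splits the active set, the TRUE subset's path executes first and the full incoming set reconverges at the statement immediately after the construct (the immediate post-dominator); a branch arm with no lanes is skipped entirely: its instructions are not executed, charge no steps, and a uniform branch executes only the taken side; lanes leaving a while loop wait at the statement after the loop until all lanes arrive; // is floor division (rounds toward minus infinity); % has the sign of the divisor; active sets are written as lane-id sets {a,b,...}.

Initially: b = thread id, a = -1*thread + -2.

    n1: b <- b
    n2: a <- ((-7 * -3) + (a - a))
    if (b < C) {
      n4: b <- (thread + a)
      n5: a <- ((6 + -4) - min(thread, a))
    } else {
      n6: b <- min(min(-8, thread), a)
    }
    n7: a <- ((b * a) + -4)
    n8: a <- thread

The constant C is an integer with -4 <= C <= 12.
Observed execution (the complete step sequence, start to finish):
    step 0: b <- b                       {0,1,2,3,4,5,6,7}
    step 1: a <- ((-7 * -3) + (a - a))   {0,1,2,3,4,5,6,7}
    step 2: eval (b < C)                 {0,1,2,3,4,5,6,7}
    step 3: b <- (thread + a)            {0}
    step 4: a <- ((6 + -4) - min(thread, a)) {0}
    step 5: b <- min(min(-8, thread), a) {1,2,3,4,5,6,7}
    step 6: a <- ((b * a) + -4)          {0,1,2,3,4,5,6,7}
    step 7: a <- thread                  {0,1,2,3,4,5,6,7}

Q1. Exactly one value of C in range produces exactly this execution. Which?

Answer: C = 1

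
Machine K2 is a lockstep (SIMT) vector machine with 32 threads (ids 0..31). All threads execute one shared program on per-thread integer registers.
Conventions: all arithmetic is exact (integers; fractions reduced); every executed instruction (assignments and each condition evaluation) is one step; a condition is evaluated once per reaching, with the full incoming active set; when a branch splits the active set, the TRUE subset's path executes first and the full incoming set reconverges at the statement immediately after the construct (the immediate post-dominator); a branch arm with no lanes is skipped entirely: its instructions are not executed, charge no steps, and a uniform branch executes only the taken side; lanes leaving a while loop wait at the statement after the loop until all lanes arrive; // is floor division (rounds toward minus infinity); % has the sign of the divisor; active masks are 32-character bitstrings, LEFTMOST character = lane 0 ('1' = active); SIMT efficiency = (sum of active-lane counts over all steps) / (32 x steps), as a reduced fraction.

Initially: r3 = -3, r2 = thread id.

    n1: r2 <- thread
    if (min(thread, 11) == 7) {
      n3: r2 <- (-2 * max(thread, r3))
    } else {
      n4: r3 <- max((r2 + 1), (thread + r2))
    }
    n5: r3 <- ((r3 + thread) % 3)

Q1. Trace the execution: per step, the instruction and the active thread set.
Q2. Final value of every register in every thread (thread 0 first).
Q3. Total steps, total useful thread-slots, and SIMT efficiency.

step 0: r2 <- thread                 11111111111111111111111111111111
step 1: eval (min(thread, 11) == 7)  11111111111111111111111111111111
step 2: r2 <- (-2 * max(thread, r3)) 00000001000000000000000000000000
step 3: r3 <- max((r2 + 1), (thread + r2)) 11111110111111111111111111111111
step 4: r3 <- ((r3 + thread) % 3)    11111111111111111111111111111111

Answer: 5 steps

r3: 1,0,0,0,0,0,0,1,0,0,0,0,0,0,0,0,0,0,0,0,0,0,0,0,0,0,0,0,0,0,0,0
r2: 0,1,2,3,4,5,6,-14,8,9,10,11,12,13,14,15,16,17,18,19,20,21,22,23,24,25,26,27,28,29,30,31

steps = 5; useful = 128; efficiency = 128/160 = 4/5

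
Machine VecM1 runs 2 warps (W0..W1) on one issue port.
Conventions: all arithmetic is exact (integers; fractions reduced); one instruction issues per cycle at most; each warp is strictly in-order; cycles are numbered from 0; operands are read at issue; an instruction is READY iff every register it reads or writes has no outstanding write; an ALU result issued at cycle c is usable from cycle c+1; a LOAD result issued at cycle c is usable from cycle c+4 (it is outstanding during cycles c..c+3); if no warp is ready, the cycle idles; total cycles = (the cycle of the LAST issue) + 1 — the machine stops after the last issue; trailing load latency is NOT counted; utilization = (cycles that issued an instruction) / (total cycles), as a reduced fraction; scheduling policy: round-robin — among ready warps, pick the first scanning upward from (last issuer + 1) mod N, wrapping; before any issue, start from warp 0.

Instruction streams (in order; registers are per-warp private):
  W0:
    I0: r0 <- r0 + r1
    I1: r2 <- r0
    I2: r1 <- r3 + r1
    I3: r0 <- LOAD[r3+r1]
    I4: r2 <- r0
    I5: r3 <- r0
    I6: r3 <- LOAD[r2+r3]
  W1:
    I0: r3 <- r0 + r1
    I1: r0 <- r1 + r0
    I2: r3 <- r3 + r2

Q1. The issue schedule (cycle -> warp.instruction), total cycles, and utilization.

cycle 0: W0.I0
cycle 1: W1.I0
cycle 2: W0.I1
cycle 3: W1.I1
cycle 4: W0.I2
cycle 5: W1.I2
cycle 6: W0.I3
cycle 7: idle
cycle 8: idle
cycle 9: idle
cycle 10: W0.I4
cycle 11: W0.I5
cycle 12: W0.I6

Answer: 13 cycles, utilization 10/13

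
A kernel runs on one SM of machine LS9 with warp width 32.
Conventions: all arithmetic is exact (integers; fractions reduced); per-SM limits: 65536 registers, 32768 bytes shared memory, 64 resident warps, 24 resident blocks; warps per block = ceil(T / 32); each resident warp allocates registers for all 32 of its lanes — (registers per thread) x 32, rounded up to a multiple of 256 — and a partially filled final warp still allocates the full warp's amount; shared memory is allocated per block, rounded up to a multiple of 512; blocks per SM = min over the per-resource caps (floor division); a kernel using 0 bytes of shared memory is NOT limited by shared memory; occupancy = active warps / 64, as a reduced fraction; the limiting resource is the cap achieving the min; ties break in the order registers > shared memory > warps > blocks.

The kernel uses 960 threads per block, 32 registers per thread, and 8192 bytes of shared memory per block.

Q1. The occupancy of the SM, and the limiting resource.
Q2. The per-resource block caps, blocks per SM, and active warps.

Answer: occupancy 15/16, limited by registers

registers: 2 blocks
shared memory: 4 blocks
warps: 2 blocks
blocks: 24 blocks

Answer: 2 blocks, 60 active warps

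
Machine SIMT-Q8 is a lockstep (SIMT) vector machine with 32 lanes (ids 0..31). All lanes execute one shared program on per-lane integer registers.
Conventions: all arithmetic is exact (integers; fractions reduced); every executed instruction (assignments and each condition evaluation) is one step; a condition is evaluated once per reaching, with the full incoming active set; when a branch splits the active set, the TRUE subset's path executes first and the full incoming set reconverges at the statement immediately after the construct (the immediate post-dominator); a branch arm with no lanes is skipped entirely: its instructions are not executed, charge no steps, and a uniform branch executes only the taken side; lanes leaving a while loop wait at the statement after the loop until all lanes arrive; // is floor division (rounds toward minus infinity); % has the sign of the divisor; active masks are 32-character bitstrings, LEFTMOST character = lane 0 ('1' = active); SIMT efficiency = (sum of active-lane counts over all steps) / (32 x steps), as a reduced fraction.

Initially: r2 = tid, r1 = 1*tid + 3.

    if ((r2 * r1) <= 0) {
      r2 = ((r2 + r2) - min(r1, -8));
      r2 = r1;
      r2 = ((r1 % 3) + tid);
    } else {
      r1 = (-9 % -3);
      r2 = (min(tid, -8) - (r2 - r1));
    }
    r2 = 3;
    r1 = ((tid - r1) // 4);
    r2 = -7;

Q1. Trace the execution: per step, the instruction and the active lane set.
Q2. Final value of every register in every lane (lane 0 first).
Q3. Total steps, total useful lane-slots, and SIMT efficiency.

step 0: eval ((r2 * r1) <= 0)        11111111111111111111111111111111
step 1: r2 <- ((r2 + r2) - min(r1, -8)) 10000000000000000000000000000000
step 2: r2 <- r1                     10000000000000000000000000000000
step 3: r2 <- ((r1 % 3) + tid)       10000000000000000000000000000000
step 4: r1 <- (-9 % -3)              01111111111111111111111111111111
step 5: r2 <- (min(tid, -8) - (r2 - r1)) 01111111111111111111111111111111
step 6: r2 <- 3                      11111111111111111111111111111111
step 7: r1 <- ((tid - r1) // 4)      11111111111111111111111111111111
step 8: r2 <- -7                     11111111111111111111111111111111

Answer: 9 steps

r2: -7,-7,-7,-7,-7,-7,-7,-7,-7,-7,-7,-7,-7,-7,-7,-7,-7,-7,-7,-7,-7,-7,-7,-7,-7,-7,-7,-7,-7,-7,-7,-7
r1: -1,0,0,0,1,1,1,1,2,2,2,2,3,3,3,3,4,4,4,4,5,5,5,5,6,6,6,6,7,7,7,7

steps = 9; useful = 193; efficiency = 193/288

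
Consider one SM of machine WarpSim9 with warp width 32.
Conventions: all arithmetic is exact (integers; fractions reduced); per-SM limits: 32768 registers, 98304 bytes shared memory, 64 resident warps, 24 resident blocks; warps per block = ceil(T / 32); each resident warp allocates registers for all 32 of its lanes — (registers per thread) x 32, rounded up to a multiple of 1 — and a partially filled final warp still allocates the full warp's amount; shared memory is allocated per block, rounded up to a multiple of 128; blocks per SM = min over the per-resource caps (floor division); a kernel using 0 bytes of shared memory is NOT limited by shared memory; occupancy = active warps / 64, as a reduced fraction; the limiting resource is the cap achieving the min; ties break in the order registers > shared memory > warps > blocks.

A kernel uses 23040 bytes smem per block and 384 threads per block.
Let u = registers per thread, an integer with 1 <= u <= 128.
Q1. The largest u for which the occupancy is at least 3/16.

Answer: u = 85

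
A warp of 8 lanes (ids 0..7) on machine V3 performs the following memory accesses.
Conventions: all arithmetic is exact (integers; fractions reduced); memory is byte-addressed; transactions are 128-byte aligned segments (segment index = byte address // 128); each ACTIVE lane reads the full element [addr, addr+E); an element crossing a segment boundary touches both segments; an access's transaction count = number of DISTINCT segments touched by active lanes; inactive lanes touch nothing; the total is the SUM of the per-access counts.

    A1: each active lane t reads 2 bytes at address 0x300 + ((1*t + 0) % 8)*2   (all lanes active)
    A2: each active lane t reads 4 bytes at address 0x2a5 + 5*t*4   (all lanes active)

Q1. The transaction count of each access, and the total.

A1: 1 transaction
A2: 2 transactions

Answer: 1,2; total 3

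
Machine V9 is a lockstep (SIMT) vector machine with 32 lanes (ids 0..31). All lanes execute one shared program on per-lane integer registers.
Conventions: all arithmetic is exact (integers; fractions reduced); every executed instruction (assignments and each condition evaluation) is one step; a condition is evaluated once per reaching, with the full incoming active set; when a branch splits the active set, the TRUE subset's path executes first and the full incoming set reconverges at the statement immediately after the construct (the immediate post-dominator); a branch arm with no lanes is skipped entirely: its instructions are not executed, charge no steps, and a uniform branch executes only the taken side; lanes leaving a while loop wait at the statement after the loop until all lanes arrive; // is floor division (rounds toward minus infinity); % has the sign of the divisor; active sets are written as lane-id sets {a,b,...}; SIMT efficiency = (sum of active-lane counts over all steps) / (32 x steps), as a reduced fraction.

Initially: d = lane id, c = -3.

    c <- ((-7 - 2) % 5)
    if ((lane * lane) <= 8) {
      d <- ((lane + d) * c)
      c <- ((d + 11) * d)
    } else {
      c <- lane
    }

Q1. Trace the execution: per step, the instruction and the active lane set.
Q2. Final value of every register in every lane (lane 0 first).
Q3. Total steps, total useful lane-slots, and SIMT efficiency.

step 0: c <- ((-7 - 2) % 5)          {0,1,2,3,4,5,6,7,8,9,10,11,12,13,14,15,16,17,18,19,20,21,22,23,24,25,26,27,28,29,30,31}
step 1: eval ((lane * lane) <= 8)    {0,1,2,3,4,5,6,7,8,9,10,11,12,13,14,15,16,17,18,19,20,21,22,23,24,25,26,27,28,29,30,31}
step 2: d <- ((lane + d) * c)        {0,1,2}
step 3: c <- ((d + 11) * d)          {0,1,2}
step 4: c <- lane                    {3,4,5,6,7,8,9,10,11,12,13,14,15,16,17,18,19,20,21,22,23,24,25,26,27,28,29,30,31}

Answer: 5 steps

d: 0,2,4,3,4,5,6,7,8,9,10,11,12,13,14,15,16,17,18,19,20,21,22,23,24,25,26,27,28,29,30,31
c: 0,26,60,3,4,5,6,7,8,9,10,11,12,13,14,15,16,17,18,19,20,21,22,23,24,25,26,27,28,29,30,31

steps = 5; useful = 99; efficiency = 99/160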